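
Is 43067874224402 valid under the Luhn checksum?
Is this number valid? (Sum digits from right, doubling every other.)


Luhn sum = 59
59 mod 10 = 9

Invalid (Luhn sum mod 10 = 9)


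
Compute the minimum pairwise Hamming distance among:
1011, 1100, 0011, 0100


Comparing all pairs, minimum distance: 1
Can detect 0 errors, correct 0 errors

1


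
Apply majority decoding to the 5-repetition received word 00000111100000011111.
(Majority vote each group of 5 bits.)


Groups: 00000, 11110, 00000, 11111
Majority votes: 0101

0101


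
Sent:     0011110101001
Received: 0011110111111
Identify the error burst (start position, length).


XOR: 0000000010110

Burst at position 8, length 4


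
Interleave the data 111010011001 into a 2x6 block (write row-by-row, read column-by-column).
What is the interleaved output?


Matrix:
  111010
  011001
Read columns: 101111001001

101111001001


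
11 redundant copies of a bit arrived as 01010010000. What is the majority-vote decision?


Ones: 3 out of 11
Threshold: 6

0 (3/11 voted 1)


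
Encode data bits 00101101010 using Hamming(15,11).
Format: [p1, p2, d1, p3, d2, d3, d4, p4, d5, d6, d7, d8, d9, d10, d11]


Parity bits: p1=1, p2=1, p3=1, p4=0

110101001101010


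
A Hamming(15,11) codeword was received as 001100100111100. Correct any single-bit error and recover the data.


Syndrome = 0: no error detected

Data: 10010111100 (no errors)


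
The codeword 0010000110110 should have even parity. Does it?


Number of 1s: 5

No, parity error (5 ones)


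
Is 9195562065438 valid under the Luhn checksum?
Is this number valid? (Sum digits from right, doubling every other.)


Luhn sum = 56
56 mod 10 = 6

Invalid (Luhn sum mod 10 = 6)


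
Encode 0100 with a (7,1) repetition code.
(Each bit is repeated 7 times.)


Each bit -> 7 copies

0000000111111100000000000000


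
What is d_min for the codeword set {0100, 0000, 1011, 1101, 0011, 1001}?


Comparing all pairs, minimum distance: 1
Can detect 0 errors, correct 0 errors

1


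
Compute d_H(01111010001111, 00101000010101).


XOR: 01010010011010
Count of 1s: 6

6


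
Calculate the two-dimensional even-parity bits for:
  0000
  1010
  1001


Row parities: 000
Column parities: 0011

Row P: 000, Col P: 0011, Corner: 0


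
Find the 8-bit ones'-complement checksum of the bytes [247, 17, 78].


Sum = 342 mod 256 = 86
Complement = 169

169


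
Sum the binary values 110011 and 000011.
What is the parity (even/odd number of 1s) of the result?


110011 = 51
000011 = 3
Sum = 54 = 110110
1s count = 4

even parity (4 ones in 110110)


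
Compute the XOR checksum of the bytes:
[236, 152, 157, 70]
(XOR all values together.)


XOR chain: 236 ^ 152 ^ 157 ^ 70 = 175

175


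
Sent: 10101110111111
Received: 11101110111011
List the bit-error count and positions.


XOR: 01000000000100

2 error(s) at position(s): 1, 11


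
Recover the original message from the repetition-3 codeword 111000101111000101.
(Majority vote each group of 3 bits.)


Groups: 111, 000, 101, 111, 000, 101
Majority votes: 101101

101101


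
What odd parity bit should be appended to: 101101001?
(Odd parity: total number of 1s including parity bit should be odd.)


Number of 1s in data: 5
Parity bit: 0

0


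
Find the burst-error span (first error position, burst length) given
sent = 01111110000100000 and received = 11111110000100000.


XOR: 10000000000000000

Burst at position 0, length 1


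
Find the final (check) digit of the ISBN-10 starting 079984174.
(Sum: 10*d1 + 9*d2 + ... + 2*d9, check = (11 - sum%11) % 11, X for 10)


Weighted sum: 299
299 mod 11 = 2

Check digit: 9


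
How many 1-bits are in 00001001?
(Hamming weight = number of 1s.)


Counting 1s in 00001001

2


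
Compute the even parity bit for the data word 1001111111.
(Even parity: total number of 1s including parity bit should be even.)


Number of 1s in data: 8
Parity bit: 0

0


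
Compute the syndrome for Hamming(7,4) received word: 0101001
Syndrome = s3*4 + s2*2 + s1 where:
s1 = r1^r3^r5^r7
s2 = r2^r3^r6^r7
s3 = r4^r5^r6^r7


s1=1, s2=0, s3=0

Syndrome = 1 (error at position 1)


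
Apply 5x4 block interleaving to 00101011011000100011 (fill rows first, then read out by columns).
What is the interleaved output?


Matrix:
  0010
  1011
  0110
  0010
  0011
Read columns: 01000001001111101001

01000001001111101001


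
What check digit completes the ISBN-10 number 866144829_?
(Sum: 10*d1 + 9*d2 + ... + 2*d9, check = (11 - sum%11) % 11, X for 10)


Weighted sum: 289
289 mod 11 = 3

Check digit: 8


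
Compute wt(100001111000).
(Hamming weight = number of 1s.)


Counting 1s in 100001111000

5


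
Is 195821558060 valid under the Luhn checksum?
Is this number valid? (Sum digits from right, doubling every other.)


Luhn sum = 41
41 mod 10 = 1

Invalid (Luhn sum mod 10 = 1)


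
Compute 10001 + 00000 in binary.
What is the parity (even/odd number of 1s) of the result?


10001 = 17
00000 = 0
Sum = 17 = 10001
1s count = 2

even parity (2 ones in 10001)


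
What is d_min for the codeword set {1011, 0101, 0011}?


Comparing all pairs, minimum distance: 1
Can detect 0 errors, correct 0 errors

1


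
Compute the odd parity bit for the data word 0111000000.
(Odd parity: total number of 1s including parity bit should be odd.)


Number of 1s in data: 3
Parity bit: 0

0


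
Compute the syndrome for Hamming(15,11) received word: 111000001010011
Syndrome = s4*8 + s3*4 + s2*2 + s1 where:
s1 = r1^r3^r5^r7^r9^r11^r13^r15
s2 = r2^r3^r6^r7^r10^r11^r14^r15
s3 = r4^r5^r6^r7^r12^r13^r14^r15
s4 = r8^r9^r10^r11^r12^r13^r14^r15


s1=1, s2=1, s3=0, s4=0

Syndrome = 3 (error at position 3)


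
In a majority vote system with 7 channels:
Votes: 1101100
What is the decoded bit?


Ones: 4 out of 7
Threshold: 4

1 (4/7 voted 1)


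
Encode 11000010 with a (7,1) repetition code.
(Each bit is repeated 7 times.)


Each bit -> 7 copies

11111111111111000000000000000000000000000011111110000000


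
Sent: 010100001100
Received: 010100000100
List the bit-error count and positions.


XOR: 000000001000

1 error(s) at position(s): 8


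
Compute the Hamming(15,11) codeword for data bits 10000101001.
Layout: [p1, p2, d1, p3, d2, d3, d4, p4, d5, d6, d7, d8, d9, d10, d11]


Parity bits: p1=0, p2=1, p3=0, p4=1

011000010101001


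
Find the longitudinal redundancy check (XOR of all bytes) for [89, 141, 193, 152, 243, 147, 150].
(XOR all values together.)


XOR chain: 89 ^ 141 ^ 193 ^ 152 ^ 243 ^ 147 ^ 150 = 123

123


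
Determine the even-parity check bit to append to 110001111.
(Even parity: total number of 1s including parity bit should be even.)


Number of 1s in data: 6
Parity bit: 0

0


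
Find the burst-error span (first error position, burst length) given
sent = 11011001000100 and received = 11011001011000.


XOR: 00000000011100

Burst at position 9, length 3


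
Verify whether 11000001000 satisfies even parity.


Number of 1s: 3

No, parity error (3 ones)


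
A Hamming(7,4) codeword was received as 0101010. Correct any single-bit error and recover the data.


Syndrome = 0: no error detected

Data: 0010 (no errors)


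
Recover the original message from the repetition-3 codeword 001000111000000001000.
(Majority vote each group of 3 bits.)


Groups: 001, 000, 111, 000, 000, 001, 000
Majority votes: 0010000

0010000


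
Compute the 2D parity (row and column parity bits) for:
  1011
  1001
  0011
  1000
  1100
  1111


Row parities: 100100
Column parities: 1010

Row P: 100100, Col P: 1010, Corner: 0


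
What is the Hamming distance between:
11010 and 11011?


XOR: 00001
Count of 1s: 1

1


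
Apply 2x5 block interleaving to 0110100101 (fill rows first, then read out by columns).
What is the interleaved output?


Matrix:
  01101
  00101
Read columns: 0010110011

0010110011


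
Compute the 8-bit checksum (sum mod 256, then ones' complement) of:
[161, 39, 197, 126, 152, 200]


Sum = 875 mod 256 = 107
Complement = 148

148


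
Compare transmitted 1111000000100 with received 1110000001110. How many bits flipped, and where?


XOR: 0001000001010

3 error(s) at position(s): 3, 9, 11


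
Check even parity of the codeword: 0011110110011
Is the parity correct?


Number of 1s: 8

Yes, parity is correct (8 ones)


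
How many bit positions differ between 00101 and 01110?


XOR: 01011
Count of 1s: 3

3


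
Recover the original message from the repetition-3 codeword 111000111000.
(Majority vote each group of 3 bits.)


Groups: 111, 000, 111, 000
Majority votes: 1010

1010


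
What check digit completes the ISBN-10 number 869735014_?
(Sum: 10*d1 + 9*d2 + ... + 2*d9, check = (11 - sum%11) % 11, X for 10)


Weighted sum: 309
309 mod 11 = 1

Check digit: X


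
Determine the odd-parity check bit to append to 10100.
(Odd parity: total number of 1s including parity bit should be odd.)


Number of 1s in data: 2
Parity bit: 1

1


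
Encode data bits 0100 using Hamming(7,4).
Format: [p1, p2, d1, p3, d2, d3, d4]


Parity bits: p1=1, p2=0, p3=1

1001100


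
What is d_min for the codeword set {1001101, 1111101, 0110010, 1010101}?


Comparing all pairs, minimum distance: 2
Can detect 1 errors, correct 0 errors

2


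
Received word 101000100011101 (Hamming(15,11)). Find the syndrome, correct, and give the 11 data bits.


Syndrome = 0: no error detected

Data: 10010011101 (no errors)


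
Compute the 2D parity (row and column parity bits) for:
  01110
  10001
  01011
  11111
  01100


Row parities: 10110
Column parities: 00111

Row P: 10110, Col P: 00111, Corner: 1


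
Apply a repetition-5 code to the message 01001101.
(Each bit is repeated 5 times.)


Each bit -> 5 copies

0000011111000000000011111111110000011111


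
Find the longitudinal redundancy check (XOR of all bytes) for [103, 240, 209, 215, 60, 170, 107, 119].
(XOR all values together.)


XOR chain: 103 ^ 240 ^ 209 ^ 215 ^ 60 ^ 170 ^ 107 ^ 119 = 27

27


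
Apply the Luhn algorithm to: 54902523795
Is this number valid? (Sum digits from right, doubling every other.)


Luhn sum = 54
54 mod 10 = 4

Invalid (Luhn sum mod 10 = 4)


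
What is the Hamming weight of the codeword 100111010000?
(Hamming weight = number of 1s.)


Counting 1s in 100111010000

5


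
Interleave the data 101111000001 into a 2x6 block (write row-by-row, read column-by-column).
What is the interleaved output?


Matrix:
  101111
  000001
Read columns: 100010101011

100010101011


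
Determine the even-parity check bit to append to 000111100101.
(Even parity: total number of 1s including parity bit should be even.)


Number of 1s in data: 6
Parity bit: 0

0


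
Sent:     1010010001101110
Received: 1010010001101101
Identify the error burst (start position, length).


XOR: 0000000000000011

Burst at position 14, length 2


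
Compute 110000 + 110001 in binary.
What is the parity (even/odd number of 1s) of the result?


110000 = 48
110001 = 49
Sum = 97 = 1100001
1s count = 3

odd parity (3 ones in 1100001)


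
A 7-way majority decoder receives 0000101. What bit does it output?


Ones: 2 out of 7
Threshold: 4

0 (2/7 voted 1)


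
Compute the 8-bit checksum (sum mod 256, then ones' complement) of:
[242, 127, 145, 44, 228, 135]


Sum = 921 mod 256 = 153
Complement = 102

102


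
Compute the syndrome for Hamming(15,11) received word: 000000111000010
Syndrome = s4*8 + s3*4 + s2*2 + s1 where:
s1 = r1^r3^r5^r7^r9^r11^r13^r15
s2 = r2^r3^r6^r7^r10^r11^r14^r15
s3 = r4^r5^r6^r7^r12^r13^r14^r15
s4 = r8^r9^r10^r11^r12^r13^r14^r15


s1=0, s2=0, s3=0, s4=1

Syndrome = 8 (error at position 8)


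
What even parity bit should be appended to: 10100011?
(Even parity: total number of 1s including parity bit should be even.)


Number of 1s in data: 4
Parity bit: 0

0


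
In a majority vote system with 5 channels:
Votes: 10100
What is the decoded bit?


Ones: 2 out of 5
Threshold: 3

0 (2/5 voted 1)


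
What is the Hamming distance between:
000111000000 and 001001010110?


XOR: 001110010110
Count of 1s: 6

6


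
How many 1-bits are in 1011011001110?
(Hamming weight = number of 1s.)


Counting 1s in 1011011001110

8


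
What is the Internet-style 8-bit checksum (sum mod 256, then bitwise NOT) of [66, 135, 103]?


Sum = 304 mod 256 = 48
Complement = 207

207


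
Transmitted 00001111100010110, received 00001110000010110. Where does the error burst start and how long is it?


XOR: 00000001100000000

Burst at position 7, length 2


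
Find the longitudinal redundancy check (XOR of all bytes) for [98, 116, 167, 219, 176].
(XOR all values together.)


XOR chain: 98 ^ 116 ^ 167 ^ 219 ^ 176 = 218

218


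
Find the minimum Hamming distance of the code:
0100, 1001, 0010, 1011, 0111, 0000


Comparing all pairs, minimum distance: 1
Can detect 0 errors, correct 0 errors

1


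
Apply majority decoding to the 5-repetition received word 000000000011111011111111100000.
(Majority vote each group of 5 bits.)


Groups: 00000, 00000, 11111, 01111, 11111, 00000
Majority votes: 001110

001110


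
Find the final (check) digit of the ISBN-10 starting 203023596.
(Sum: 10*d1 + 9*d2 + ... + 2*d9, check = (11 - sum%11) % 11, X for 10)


Weighted sum: 130
130 mod 11 = 9

Check digit: 2


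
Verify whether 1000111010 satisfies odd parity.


Number of 1s: 5

Yes, parity is correct (5 ones)


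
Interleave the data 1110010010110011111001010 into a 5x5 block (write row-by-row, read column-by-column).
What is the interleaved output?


Matrix:
  11100
  10010
  11001
  11110
  01010
Read columns: 1111010111100100101100100

1111010111100100101100100


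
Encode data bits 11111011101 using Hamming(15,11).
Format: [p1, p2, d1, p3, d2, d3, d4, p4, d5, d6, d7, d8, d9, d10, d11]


Parity bits: p1=1, p2=1, p3=0, p4=1

111011111011101


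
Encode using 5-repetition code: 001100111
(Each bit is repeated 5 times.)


Each bit -> 5 copies

000000000011111111110000000000111111111111111


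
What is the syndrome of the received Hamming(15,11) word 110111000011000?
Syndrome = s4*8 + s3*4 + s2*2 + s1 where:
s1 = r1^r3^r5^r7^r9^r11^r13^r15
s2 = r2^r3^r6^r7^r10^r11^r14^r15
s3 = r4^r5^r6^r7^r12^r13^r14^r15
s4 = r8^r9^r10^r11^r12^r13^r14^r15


s1=1, s2=1, s3=0, s4=0

Syndrome = 3 (error at position 3)


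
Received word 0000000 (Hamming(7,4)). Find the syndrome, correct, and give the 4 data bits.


Syndrome = 0: no error detected

Data: 0000 (no errors)


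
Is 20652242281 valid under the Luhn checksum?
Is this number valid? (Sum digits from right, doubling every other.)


Luhn sum = 33
33 mod 10 = 3

Invalid (Luhn sum mod 10 = 3)


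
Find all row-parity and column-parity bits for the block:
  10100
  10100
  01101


Row parities: 001
Column parities: 01101

Row P: 001, Col P: 01101, Corner: 1


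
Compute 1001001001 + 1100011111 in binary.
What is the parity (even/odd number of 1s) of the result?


1001001001 = 585
1100011111 = 799
Sum = 1384 = 10101101000
1s count = 5

odd parity (5 ones in 10101101000)


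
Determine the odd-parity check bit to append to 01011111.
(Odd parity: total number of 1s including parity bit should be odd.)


Number of 1s in data: 6
Parity bit: 1

1


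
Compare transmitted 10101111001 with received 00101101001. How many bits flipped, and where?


XOR: 10000010000

2 error(s) at position(s): 0, 6


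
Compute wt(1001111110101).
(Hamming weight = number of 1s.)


Counting 1s in 1001111110101

9


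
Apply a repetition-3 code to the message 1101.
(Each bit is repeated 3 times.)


Each bit -> 3 copies

111111000111


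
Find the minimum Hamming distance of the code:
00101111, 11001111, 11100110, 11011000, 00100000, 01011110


Comparing all pairs, minimum distance: 3
Can detect 2 errors, correct 1 errors

3


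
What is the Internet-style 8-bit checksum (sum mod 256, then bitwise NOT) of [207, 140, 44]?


Sum = 391 mod 256 = 135
Complement = 120

120


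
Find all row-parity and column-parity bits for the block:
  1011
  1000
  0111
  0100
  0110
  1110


Row parities: 111101
Column parities: 1000

Row P: 111101, Col P: 1000, Corner: 1


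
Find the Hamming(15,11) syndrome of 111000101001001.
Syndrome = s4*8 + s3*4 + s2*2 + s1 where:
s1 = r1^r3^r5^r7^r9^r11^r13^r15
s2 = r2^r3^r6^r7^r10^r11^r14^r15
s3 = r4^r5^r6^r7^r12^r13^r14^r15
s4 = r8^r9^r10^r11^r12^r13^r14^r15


s1=1, s2=0, s3=1, s4=1

Syndrome = 13 (error at position 13)


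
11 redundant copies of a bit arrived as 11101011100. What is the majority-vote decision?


Ones: 7 out of 11
Threshold: 6

1 (7/11 voted 1)


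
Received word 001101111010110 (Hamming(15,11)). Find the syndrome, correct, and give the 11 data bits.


Syndrome = 15: error at position 15

Data: 10111010111 (corrected bit 15)


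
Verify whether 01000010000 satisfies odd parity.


Number of 1s: 2

No, parity error (2 ones)


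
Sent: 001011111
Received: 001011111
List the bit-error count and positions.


XOR: 000000000

0 errors (received matches sent)


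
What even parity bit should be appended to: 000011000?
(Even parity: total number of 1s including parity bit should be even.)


Number of 1s in data: 2
Parity bit: 0

0


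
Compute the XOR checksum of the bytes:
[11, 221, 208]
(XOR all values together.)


XOR chain: 11 ^ 221 ^ 208 = 6

6


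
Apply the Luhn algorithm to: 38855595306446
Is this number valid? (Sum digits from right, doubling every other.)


Luhn sum = 73
73 mod 10 = 3

Invalid (Luhn sum mod 10 = 3)


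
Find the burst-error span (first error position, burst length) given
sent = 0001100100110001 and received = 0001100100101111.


XOR: 0000000000011110

Burst at position 11, length 4


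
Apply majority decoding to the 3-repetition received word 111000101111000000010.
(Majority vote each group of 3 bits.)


Groups: 111, 000, 101, 111, 000, 000, 010
Majority votes: 1011000

1011000


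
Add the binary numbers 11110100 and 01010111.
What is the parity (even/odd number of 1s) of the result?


11110100 = 244
01010111 = 87
Sum = 331 = 101001011
1s count = 5

odd parity (5 ones in 101001011)


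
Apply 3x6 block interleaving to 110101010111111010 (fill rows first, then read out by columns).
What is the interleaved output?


Matrix:
  110101
  010111
  111010
Read columns: 101111001110011110

101111001110011110


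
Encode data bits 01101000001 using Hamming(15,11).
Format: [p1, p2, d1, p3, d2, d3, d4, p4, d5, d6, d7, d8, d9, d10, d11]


Parity bits: p1=1, p2=0, p3=1, p4=0

100111001000001


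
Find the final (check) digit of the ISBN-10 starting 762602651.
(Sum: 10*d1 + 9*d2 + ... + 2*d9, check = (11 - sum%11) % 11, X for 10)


Weighted sum: 233
233 mod 11 = 2

Check digit: 9


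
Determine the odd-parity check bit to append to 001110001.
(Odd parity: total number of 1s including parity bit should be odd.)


Number of 1s in data: 4
Parity bit: 1

1


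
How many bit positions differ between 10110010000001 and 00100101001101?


XOR: 10010111001100
Count of 1s: 7

7


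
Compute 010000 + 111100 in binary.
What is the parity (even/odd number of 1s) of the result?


010000 = 16
111100 = 60
Sum = 76 = 1001100
1s count = 3

odd parity (3 ones in 1001100)


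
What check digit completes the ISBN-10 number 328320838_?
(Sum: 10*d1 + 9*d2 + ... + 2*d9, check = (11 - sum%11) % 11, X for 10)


Weighted sum: 202
202 mod 11 = 4

Check digit: 7


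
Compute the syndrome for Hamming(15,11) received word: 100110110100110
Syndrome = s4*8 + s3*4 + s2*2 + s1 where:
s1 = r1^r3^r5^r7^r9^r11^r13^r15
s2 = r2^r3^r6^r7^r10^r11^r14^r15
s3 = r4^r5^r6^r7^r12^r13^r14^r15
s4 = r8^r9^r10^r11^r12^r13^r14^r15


s1=0, s2=1, s3=1, s4=0

Syndrome = 6 (error at position 6)


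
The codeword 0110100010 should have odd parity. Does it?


Number of 1s: 4

No, parity error (4 ones)


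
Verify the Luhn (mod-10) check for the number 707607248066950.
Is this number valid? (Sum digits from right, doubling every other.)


Luhn sum = 59
59 mod 10 = 9

Invalid (Luhn sum mod 10 = 9)


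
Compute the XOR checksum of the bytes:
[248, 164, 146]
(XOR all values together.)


XOR chain: 248 ^ 164 ^ 146 = 206

206


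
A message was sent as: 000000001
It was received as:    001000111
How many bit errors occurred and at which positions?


XOR: 001000110

3 error(s) at position(s): 2, 6, 7


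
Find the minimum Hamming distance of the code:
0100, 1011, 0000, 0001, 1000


Comparing all pairs, minimum distance: 1
Can detect 0 errors, correct 0 errors

1


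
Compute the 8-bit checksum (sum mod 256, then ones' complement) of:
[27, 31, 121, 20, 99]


Sum = 298 mod 256 = 42
Complement = 213

213


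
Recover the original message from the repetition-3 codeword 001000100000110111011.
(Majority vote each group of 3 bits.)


Groups: 001, 000, 100, 000, 110, 111, 011
Majority votes: 0000111

0000111


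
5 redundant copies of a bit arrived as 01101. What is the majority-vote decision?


Ones: 3 out of 5
Threshold: 3

1 (3/5 voted 1)


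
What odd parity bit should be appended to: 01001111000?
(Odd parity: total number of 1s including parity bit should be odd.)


Number of 1s in data: 5
Parity bit: 0

0


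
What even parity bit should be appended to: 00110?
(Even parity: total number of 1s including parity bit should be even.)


Number of 1s in data: 2
Parity bit: 0

0


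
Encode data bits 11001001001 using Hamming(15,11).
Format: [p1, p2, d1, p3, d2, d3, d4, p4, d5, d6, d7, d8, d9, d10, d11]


Parity bits: p1=0, p2=0, p3=1, p4=1

001110011001001


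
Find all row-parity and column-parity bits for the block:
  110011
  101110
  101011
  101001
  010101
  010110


Row parities: 000111
Column parities: 011100

Row P: 000111, Col P: 011100, Corner: 1


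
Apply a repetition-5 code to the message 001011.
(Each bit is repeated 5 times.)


Each bit -> 5 copies

000000000011111000001111111111


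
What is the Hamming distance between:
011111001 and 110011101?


XOR: 101100100
Count of 1s: 4

4


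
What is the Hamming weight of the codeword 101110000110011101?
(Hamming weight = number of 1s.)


Counting 1s in 101110000110011101

10


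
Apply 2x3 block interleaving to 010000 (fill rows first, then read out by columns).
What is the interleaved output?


Matrix:
  010
  000
Read columns: 001000

001000


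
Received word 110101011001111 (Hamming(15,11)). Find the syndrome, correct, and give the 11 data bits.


Syndrome = 0: no error detected

Data: 00101001111 (no errors)


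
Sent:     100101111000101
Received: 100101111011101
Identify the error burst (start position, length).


XOR: 000000000011000

Burst at position 10, length 2


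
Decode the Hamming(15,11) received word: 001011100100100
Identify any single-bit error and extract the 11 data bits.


Syndrome = 0: no error detected

Data: 11110100100 (no errors)


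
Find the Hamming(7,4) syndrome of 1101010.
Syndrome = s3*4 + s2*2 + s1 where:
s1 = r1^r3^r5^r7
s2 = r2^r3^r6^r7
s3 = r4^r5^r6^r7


s1=1, s2=0, s3=0

Syndrome = 1 (error at position 1)


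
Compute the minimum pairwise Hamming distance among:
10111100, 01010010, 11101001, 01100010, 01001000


Comparing all pairs, minimum distance: 2
Can detect 1 errors, correct 0 errors

2


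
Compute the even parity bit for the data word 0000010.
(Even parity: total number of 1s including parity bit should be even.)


Number of 1s in data: 1
Parity bit: 1

1


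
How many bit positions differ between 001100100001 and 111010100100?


XOR: 110110000101
Count of 1s: 6

6


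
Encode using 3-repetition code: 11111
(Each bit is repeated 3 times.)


Each bit -> 3 copies

111111111111111


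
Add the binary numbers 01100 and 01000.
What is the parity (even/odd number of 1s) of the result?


01100 = 12
01000 = 8
Sum = 20 = 10100
1s count = 2

even parity (2 ones in 10100)


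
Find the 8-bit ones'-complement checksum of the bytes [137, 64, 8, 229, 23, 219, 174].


Sum = 854 mod 256 = 86
Complement = 169

169


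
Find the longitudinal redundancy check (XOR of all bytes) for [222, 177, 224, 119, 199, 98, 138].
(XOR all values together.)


XOR chain: 222 ^ 177 ^ 224 ^ 119 ^ 199 ^ 98 ^ 138 = 215

215


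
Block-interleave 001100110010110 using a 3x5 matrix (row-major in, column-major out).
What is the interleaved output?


Matrix:
  00110
  01100
  10110
Read columns: 001010111101000

001010111101000


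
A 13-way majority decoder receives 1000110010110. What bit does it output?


Ones: 6 out of 13
Threshold: 7

0 (6/13 voted 1)


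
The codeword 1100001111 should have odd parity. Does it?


Number of 1s: 6

No, parity error (6 ones)


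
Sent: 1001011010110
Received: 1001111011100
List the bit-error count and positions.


XOR: 0000100001010

3 error(s) at position(s): 4, 9, 11


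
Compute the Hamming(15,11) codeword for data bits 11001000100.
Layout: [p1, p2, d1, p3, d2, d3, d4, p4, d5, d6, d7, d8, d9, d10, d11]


Parity bits: p1=0, p2=1, p3=0, p4=0

011010001000100


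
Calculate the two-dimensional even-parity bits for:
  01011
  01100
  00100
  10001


Row parities: 1010
Column parities: 10010

Row P: 1010, Col P: 10010, Corner: 0


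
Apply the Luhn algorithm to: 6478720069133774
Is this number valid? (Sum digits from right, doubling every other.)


Luhn sum = 66
66 mod 10 = 6

Invalid (Luhn sum mod 10 = 6)


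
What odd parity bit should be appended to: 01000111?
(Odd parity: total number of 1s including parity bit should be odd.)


Number of 1s in data: 4
Parity bit: 1

1


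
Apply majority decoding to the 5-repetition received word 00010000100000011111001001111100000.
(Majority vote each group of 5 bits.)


Groups: 00010, 00010, 00000, 11111, 00100, 11111, 00000
Majority votes: 0001010

0001010


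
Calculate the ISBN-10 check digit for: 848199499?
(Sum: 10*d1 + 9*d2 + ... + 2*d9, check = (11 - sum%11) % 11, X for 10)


Weighted sum: 347
347 mod 11 = 6

Check digit: 5


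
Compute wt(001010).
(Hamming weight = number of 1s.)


Counting 1s in 001010

2


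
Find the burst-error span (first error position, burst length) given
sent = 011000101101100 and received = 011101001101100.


XOR: 000101100000000

Burst at position 3, length 4


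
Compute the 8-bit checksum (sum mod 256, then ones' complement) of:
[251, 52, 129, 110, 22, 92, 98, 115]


Sum = 869 mod 256 = 101
Complement = 154

154


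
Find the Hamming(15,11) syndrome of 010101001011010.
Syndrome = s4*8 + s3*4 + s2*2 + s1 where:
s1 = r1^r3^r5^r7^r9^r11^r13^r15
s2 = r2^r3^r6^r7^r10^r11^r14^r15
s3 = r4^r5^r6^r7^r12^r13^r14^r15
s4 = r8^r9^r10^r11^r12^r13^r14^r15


s1=0, s2=0, s3=0, s4=0

Syndrome = 0 (no error)


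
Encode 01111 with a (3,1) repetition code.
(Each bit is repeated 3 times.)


Each bit -> 3 copies

000111111111111


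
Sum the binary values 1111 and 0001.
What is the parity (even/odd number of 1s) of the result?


1111 = 15
0001 = 1
Sum = 16 = 10000
1s count = 1

odd parity (1 ones in 10000)


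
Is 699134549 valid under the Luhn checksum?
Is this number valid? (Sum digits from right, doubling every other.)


Luhn sum = 59
59 mod 10 = 9

Invalid (Luhn sum mod 10 = 9)


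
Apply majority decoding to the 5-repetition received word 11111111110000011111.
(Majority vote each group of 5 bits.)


Groups: 11111, 11111, 00000, 11111
Majority votes: 1101

1101


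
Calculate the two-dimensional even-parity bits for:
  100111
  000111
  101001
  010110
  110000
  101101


Row parities: 011100
Column parities: 000010

Row P: 011100, Col P: 000010, Corner: 1


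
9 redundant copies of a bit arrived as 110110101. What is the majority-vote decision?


Ones: 6 out of 9
Threshold: 5

1 (6/9 voted 1)


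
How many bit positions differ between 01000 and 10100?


XOR: 11100
Count of 1s: 3

3


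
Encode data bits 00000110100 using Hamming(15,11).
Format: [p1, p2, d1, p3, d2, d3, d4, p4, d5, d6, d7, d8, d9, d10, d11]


Parity bits: p1=0, p2=0, p3=1, p4=1

000100010110100


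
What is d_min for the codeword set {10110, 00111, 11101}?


Comparing all pairs, minimum distance: 2
Can detect 1 errors, correct 0 errors

2


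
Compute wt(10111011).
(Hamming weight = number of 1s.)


Counting 1s in 10111011

6


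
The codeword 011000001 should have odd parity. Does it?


Number of 1s: 3

Yes, parity is correct (3 ones)


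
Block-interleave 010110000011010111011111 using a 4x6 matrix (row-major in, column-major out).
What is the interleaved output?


Matrix:
  010110
  000011
  010111
  011111
Read columns: 000010110001101111110111

000010110001101111110111


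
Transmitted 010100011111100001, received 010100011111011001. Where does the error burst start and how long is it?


XOR: 000000000000111000

Burst at position 12, length 3


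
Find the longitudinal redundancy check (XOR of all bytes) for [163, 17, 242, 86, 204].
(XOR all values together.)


XOR chain: 163 ^ 17 ^ 242 ^ 86 ^ 204 = 218

218


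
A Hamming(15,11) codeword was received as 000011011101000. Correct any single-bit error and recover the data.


Syndrome = 4: error at position 4

Data: 01101101000 (corrected bit 4)


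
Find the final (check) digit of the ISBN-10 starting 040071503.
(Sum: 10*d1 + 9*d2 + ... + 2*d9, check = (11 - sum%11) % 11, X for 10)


Weighted sum: 109
109 mod 11 = 10

Check digit: 1


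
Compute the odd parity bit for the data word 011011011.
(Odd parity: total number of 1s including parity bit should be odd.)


Number of 1s in data: 6
Parity bit: 1

1


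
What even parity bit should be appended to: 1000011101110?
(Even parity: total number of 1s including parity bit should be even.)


Number of 1s in data: 7
Parity bit: 1

1


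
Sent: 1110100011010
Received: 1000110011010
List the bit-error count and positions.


XOR: 0110010000000

3 error(s) at position(s): 1, 2, 5


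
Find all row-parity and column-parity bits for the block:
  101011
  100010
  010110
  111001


Row parities: 0010
Column parities: 100110

Row P: 0010, Col P: 100110, Corner: 1


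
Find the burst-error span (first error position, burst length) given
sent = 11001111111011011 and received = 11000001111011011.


XOR: 00001110000000000

Burst at position 4, length 3


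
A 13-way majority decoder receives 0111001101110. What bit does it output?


Ones: 8 out of 13
Threshold: 7

1 (8/13 voted 1)


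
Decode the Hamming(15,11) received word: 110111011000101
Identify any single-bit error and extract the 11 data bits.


Syndrome = 7: error at position 7

Data: 01111000101 (corrected bit 7)


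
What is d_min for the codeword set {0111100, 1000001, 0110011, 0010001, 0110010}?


Comparing all pairs, minimum distance: 1
Can detect 0 errors, correct 0 errors

1


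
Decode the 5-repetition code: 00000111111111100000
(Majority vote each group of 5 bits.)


Groups: 00000, 11111, 11111, 00000
Majority votes: 0110

0110


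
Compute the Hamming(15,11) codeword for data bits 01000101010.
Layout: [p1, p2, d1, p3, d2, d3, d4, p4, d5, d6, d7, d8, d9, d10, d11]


Parity bits: p1=1, p2=0, p3=1, p4=1

100110010101010


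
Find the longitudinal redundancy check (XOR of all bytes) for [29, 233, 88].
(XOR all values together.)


XOR chain: 29 ^ 233 ^ 88 = 172

172


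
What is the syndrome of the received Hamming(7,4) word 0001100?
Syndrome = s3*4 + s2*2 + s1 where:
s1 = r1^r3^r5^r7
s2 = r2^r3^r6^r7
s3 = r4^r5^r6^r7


s1=1, s2=0, s3=0

Syndrome = 1 (error at position 1)


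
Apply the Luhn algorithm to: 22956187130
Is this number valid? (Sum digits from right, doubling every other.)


Luhn sum = 44
44 mod 10 = 4

Invalid (Luhn sum mod 10 = 4)


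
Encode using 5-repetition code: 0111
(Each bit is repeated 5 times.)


Each bit -> 5 copies

00000111111111111111


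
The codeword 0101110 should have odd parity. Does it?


Number of 1s: 4

No, parity error (4 ones)


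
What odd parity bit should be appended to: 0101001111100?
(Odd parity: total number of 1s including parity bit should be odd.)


Number of 1s in data: 7
Parity bit: 0

0


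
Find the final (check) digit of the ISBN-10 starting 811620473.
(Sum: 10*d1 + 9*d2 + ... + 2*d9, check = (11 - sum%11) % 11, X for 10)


Weighted sum: 194
194 mod 11 = 7

Check digit: 4


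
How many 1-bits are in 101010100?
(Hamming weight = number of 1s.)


Counting 1s in 101010100

4


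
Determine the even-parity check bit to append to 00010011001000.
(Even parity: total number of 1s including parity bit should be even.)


Number of 1s in data: 4
Parity bit: 0

0


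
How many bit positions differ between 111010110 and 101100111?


XOR: 010110001
Count of 1s: 4

4


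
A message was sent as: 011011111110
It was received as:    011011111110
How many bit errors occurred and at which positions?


XOR: 000000000000

0 errors (received matches sent)


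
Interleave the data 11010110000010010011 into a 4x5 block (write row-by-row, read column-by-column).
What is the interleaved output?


Matrix:
  11010
  11000
  00100
  10011
Read columns: 11011100001010010001

11011100001010010001


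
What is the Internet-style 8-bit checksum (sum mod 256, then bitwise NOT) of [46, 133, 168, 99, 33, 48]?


Sum = 527 mod 256 = 15
Complement = 240

240


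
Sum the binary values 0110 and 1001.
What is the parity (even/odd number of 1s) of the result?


0110 = 6
1001 = 9
Sum = 15 = 1111
1s count = 4

even parity (4 ones in 1111)


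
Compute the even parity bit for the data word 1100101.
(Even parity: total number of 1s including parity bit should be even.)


Number of 1s in data: 4
Parity bit: 0

0


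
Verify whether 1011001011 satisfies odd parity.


Number of 1s: 6

No, parity error (6 ones)


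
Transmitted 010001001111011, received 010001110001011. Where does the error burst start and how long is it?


XOR: 000000111110000

Burst at position 6, length 5


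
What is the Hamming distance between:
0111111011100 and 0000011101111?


XOR: 0111100110011
Count of 1s: 8

8


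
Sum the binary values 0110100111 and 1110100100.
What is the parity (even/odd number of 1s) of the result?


0110100111 = 423
1110100100 = 932
Sum = 1355 = 10101001011
1s count = 6

even parity (6 ones in 10101001011)


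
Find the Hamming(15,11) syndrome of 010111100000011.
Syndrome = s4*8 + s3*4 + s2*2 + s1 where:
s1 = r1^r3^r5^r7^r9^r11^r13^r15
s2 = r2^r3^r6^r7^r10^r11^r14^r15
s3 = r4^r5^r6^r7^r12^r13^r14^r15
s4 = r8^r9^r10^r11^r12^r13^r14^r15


s1=1, s2=1, s3=0, s4=0

Syndrome = 3 (error at position 3)


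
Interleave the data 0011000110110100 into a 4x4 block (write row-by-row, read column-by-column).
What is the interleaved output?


Matrix:
  0011
  0001
  1011
  0100
Read columns: 0010000110101110

0010000110101110


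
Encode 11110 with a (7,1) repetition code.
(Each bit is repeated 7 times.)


Each bit -> 7 copies

11111111111111111111111111110000000


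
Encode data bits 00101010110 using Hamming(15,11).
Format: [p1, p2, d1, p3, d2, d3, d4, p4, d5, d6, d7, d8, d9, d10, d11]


Parity bits: p1=1, p2=1, p3=1, p4=0

110101001010110


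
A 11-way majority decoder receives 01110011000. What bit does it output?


Ones: 5 out of 11
Threshold: 6

0 (5/11 voted 1)


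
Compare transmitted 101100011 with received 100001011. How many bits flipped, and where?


XOR: 001101000

3 error(s) at position(s): 2, 3, 5


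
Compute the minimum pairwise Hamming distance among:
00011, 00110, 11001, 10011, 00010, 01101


Comparing all pairs, minimum distance: 1
Can detect 0 errors, correct 0 errors

1


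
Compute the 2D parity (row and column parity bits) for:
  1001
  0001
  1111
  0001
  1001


Row parities: 01010
Column parities: 1111

Row P: 01010, Col P: 1111, Corner: 0


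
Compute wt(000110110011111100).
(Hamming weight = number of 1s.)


Counting 1s in 000110110011111100

10


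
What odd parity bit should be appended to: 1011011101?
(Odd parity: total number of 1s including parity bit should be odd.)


Number of 1s in data: 7
Parity bit: 0

0


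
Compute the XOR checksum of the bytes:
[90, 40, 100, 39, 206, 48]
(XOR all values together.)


XOR chain: 90 ^ 40 ^ 100 ^ 39 ^ 206 ^ 48 = 207

207


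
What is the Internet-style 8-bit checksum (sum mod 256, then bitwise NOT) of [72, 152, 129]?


Sum = 353 mod 256 = 97
Complement = 158

158


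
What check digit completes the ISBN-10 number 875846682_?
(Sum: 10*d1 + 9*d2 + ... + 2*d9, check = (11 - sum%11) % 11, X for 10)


Weighted sum: 345
345 mod 11 = 4

Check digit: 7


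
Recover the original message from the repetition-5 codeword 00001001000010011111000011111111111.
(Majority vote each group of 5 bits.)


Groups: 00001, 00100, 00100, 11111, 00001, 11111, 11111
Majority votes: 0001011

0001011


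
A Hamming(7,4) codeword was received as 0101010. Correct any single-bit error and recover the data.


Syndrome = 0: no error detected

Data: 0010 (no errors)


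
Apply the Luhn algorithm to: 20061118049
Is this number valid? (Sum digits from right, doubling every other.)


Luhn sum = 33
33 mod 10 = 3

Invalid (Luhn sum mod 10 = 3)


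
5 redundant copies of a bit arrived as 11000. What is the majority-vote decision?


Ones: 2 out of 5
Threshold: 3

0 (2/5 voted 1)


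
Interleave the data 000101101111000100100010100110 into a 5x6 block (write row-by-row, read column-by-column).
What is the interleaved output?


Matrix:
  000101
  101111
  000100
  100010
  100110
Read columns: 010110000001000111010101111000

010110000001000111010101111000


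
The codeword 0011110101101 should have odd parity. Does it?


Number of 1s: 8

No, parity error (8 ones)


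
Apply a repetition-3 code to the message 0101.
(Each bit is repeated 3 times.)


Each bit -> 3 copies

000111000111


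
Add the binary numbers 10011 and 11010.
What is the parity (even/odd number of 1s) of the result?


10011 = 19
11010 = 26
Sum = 45 = 101101
1s count = 4

even parity (4 ones in 101101)


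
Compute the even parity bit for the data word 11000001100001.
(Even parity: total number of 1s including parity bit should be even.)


Number of 1s in data: 5
Parity bit: 1

1


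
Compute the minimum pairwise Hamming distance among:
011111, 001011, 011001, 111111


Comparing all pairs, minimum distance: 1
Can detect 0 errors, correct 0 errors

1


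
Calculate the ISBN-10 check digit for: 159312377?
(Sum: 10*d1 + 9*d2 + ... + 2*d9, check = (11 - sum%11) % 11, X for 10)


Weighted sum: 211
211 mod 11 = 2

Check digit: 9


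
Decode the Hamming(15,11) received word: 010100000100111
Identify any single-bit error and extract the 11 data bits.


Syndrome = 0: no error detected

Data: 00000100111 (no errors)


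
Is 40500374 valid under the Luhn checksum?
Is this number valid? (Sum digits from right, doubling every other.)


Luhn sum = 21
21 mod 10 = 1

Invalid (Luhn sum mod 10 = 1)


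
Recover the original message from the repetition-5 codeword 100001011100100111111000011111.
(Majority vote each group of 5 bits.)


Groups: 10000, 10111, 00100, 11111, 10000, 11111
Majority votes: 010101

010101
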